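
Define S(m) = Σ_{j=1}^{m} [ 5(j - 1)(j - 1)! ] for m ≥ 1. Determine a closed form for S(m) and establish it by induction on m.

S(m) = 5m! - 5

We claim S(m) = 5m! - 5 for all m ≥ 1.
When m = 1: S(1) = 0, and the closed form gives 0. They agree.
Suppose the result is true for m = j, so S(j) = 5j! - 5.
Then S(j+1) = S(j) + (5j·j!) = (5j! - 5) + (5j·j!).
Simplifying, S(j+1) = 5(j+1)! - 5,
which is the closed form with m = j+1.
By induction, the statement is established for all m ≥ 1.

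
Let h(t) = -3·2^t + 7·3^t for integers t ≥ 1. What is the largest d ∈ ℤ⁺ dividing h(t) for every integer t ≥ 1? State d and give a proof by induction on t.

d = 3

Computing the first values: h(1) = 15 and h(2) = 51; gcd(15, 51) = 3, so d ≤ 3.
We prove 3 | -3·2^t + 7·3^t for all t ≥ 1 by induction on t.
Base step (t = 1): h(1) = 15 = 3·(5), so 3 | h(1).
Inductive step: suppose the statement holds for some k ≥ 1, i.e. 3 | h(k). Then
h(k+1) − 3·h(k) = (-3·2^(k+1) + 7·3^(k+1)) − 3·(-3·2^k + 7·3^k) = (-3)·2^k·(2 − 3) = (3)·2^k. Since 3 | h(k) by the inductive hypothesis, 3 | 3·h(k); and 3 | 3 since 3 = 3·1. Therefore 3 | h(k+1).
By induction, the statement is established for all t ≥ 1.
Therefore the largest such d is 3.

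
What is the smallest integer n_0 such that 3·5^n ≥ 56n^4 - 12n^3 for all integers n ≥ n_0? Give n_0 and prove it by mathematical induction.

At n = 6: 46875 < 69984, so the inequality fails and n_0 ≥ 7. We prove 3·5^n ≥ 56n^4 - 12n^3 for all n ≥ 7.
When n = 7: 3·5^n = 234375 and 56n^4 - 12n^3 = 130340, so 234375 ≥ 130340.
Suppose the result is true for n = p, so 3·5^p ≥ 56p^4 - 12p^3.
Then 3·5^(p + 1) = 5·(3·5^p) ≥ 5·(56p^4 - 12p^3).
Also, for p ≥ 7 we have 5·(56p^4 - 12p^3) ≥ 56(p+1)^4 - 12(p+1)^3, since 5·(56p^4 - 12p^3) − (56(p+1)^4 - 12(p+1)^3) = 224p^4 - 272p^3 - 300p^2 - 188p - 44, which is nonnegative for all p ≥ 7.
Combining, 3·5^(p + 1) ≥ 56(p+1)^4 - 12(p+1)^3.
By the principle of mathematical induction, the result holds for all n ≥ 7.
Hence the smallest such n_0 is 7.

n_0 = 7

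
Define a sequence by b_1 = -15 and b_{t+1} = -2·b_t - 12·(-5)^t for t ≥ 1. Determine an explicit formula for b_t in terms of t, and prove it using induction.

Computing the first terms: b_1 = -15, b_2 = 90, b_3 = -480. This suggests b_t = 5(-2)^(t - 1) + 4(-5)^t.
For the base case t = 1: the formula gives -15 = -15 = b_1.
For the inductive step, assume it holds for an arbitrary j ≥ 1, so b_j = 5(-2)^(j - 1) + 4(-5)^j.
Then b_{j+1} = -2·b_j - 12·(-5)^j = -2·(5(-2)^(j - 1) + 4(-5)^j) - 12·(-5)^j = 5(-2)^j + 4(-5)^(j + 1) = 5(-2)^((j+1) - 1) + 4(-5)^(j+1),
which is the claimed formula at t = j+1.
By the principle of mathematical induction, the result holds for all t ≥ 1.

b_t = 5(-2)^(t - 1) + 4(-5)^t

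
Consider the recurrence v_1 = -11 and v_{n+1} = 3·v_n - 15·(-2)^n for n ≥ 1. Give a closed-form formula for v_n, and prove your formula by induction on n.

Computing the first terms: v_1 = -11, v_2 = -3, v_3 = -69. This suggests v_n = 3(-2)^n - 5·3^(n - 1).
Base step (n = 1): the formula gives -11 = -11 = v_1.
Inductive step: assume the claim holds for n = i, so v_i = 3(-2)^i - 5·3^(i - 1).
Then v_{i+1} = 3·v_i - 15·(-2)^i = 3·(3(-2)^i - 5·3^(i - 1)) - 15·(-2)^i = 3(-2)^(i + 1) - 5·3^i = 3(-2)^(i+1) - 5·3^((i+1) - 1),
which is the claimed formula at n = i+1.
By induction, the statement is established for all n ≥ 1.

v_n = 3(-2)^n - 5·3^(n - 1)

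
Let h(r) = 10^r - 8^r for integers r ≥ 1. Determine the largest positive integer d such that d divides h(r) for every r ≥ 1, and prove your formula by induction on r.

d = 2

Computing the first values: h(1) = 2 and h(2) = 36; gcd(2, 36) = 2, so d ≤ 2.
We prove 2 | 10^r - 8^r for all r ≥ 1 by induction on r.
Base case (r = 1): h(1) = 2 = 2·(1), so 2 | h(1).
Inductive step: suppose the statement holds for some k ≥ 1, i.e. 2 | h(k). Then
10^{k+1} − 8^{k+1} = 10·10^k − 8·8^k = 10·(10^k − 8^k) + (2)·8^k. The first term is divisible by 2 by the inductive hypothesis, and the second term (2)·8^k is divisible by 2 since 2 | 2. Hence 2 | h(k+1).
Hence, by induction on r, the claim holds for every r ≥ 1.
Therefore the largest such d is 2.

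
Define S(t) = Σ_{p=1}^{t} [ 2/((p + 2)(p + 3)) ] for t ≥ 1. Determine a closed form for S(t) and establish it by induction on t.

We claim S(t) = 2t/(3(t + 3)) for all t ≥ 1.
Base step (t = 1): S(1) = 1/6, and the closed form gives 1/6. They agree.
Inductive step: suppose the statement holds for some p ≥ 1, so S(p) = 2p/(3(p + 3)).
Then S(p+1) = S(p) + (2/((p + 3)(p + 4))) = (2p/(3(p + 3))) + (2/((p + 3)(p + 4))).
Simplifying, S(p+1) = 2(p + 1)/(3(p + 4)) = 2(p+1)/(3((p+1) + 3)),
which is the closed form with t = p+1.
Hence, by induction on t, the claim holds for every t ≥ 1.

S(t) = 2t/(3(t + 3))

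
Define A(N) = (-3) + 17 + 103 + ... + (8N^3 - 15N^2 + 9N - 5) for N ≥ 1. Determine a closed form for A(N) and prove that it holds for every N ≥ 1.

We claim A(N) = N(2N - 3)(N^2 + N + 1) for all N ≥ 1.
When N = 1: A(1) = -3, and the closed form gives -3. They agree.
For the inductive step, assume it holds for an arbitrary i ≥ 1, so A(i) = i(2i^3 - i^2 - i - 3).
Then A(i+1) = A(i) + (8i^3 + 9i^2 + 3i - 3) = (i(2i^3 - i^2 - i - 3)) + (8i^3 + 9i^2 + 3i - 3).
Simplifying, A(i+1) = (i + 1)(2i - 1)(i^2 + 3i + 3) = (i+1)(2(i+1) - 3)((i+1)^2 + (i+1) + 1),
which is the closed form with N = i+1.
This completes the induction.

A(N) = N(2N - 3)(N^2 + N + 1)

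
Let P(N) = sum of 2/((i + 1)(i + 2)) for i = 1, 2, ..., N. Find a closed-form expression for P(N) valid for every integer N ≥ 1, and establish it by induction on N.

P(N) = N/(N + 2)

We claim P(N) = N/(N + 2) for all N ≥ 1.
Base step (N = 1): P(1) = 1/3, and the closed form gives 1/3. They agree.
For the inductive step, assume it holds for an arbitrary i ≥ 1, so P(i) = i/(i + 2).
Then P(i+1) = P(i) + (2/((i + 2)(i + 3))) = (i/(i + 2)) + (2/((i + 2)(i + 3))).
Simplifying, P(i+1) = (i + 1)/(i + 3) = (i+1)/((i+1) + 2),
which is the closed form with N = i+1.
By induction, the statement is established for all N ≥ 1.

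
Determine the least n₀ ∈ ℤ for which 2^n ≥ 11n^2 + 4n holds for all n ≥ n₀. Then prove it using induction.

At n = 10: 1024 < 1140, so the inequality fails and n₀ ≥ 11. We prove 2^n ≥ 11n^2 + 4n for all n ≥ 11.
Base step (n = 11): 2^n = 2048 and 11n^2 + 4n = 1375, so 2048 ≥ 1375.
Suppose the result is true for n = j, so 2^j ≥ 11j^2 + 4j.
Then 2^(j + 1) = 2·(2^j) ≥ 2·(11j^2 + 4j).
Also, for j ≥ 11 we have 2·(11j^2 + 4j) ≥ 11(j+1)^2 + 4(j+1), since 2·(11j^2 + 4j) − (11(j+1)^2 + 4(j+1)) = 11j^2 - 18j - 15, which is nonnegative for all j ≥ 11.
Combining, 2^(j + 1) ≥ 11(j+1)^2 + 4(j+1).
This completes the induction.
Hence the smallest such n₀ is 11.

n₀ = 11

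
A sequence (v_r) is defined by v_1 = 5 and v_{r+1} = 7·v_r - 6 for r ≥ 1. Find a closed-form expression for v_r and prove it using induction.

Computing the first terms: v_1 = 5, v_2 = 29, v_3 = 197. This suggests v_r = 4·7^(r - 1) + 1.
When r = 1: the formula gives 5 = 5 = v_1.
For the inductive step, assume it holds for an arbitrary m ≥ 1, so v_m = 4·7^(m - 1) + 1.
Then v_{m+1} = 7·v_m - 6 = 7·(4·7^(m - 1) + 1) - 6 = 4·7^m + 1 = 4·7^((m+1) - 1) + 1,
which is the claimed formula at r = m+1.
This completes the induction.

v_r = 4·7^(r - 1) + 1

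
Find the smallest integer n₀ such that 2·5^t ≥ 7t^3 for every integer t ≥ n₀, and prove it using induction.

n₀ = 3

At t = 2: 50 < 56, so the inequality fails and n₀ ≥ 3. We prove 2·5^t ≥ 7t^3 for all t ≥ 3.
Base case (t = 3): 2·5^t = 250 and 7t^3 = 189, so 250 ≥ 189.
Inductive step: suppose the statement holds for some j ≥ 3, so 2·5^j ≥ 7j^3.
Then 2·5^(j + 1) = 5·(2·5^j) ≥ 5·(7j^3).
Also, for j ≥ 3 we have 5·(7j^3) ≥ 7(j+1)^3, since 5 ≥ (1 + 1/j)^3 for all j ≥ 3.
Combining, 2·5^(j + 1) ≥ 7(j+1)^3.
Hence, by induction on t, the claim holds for every t ≥ 3.
Hence the smallest such n₀ is 3.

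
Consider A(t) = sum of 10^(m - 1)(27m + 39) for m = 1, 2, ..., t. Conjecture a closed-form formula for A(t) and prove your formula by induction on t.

We claim A(t) = 10^t(3t + 4) - 4 for all t ≥ 1.
Base case (t = 1): A(1) = 66, and the closed form gives 66. They agree.
Suppose the result is true for t = m, so A(m) = 10^m(3m + 4) - 4.
Then A(m+1) = A(m) + (10^m(27m + 66)) = (10^m(3m + 4) - 4) + (10^m(27m + 66)).
Simplifying, A(m+1) = 30·10^m·m + 70·10^m - 4 = 10^(m+1)(3(m+1) + 4) - 4,
which is the closed form with t = m+1.
By the principle of mathematical induction, the result holds for all t ≥ 1.

A(t) = 10^t(3t + 4) - 4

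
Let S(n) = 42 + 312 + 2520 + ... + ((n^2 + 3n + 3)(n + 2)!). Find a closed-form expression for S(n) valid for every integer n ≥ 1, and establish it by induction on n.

We claim S(n) = (n + 1)(n + 3)! - 6 for all n ≥ 1.
When n = 1: S(1) = 42, and the closed form gives 42. They agree.
Suppose the result is true for n = p, so S(p) = (p + 1)(p + 3)! - 6.
Then S(p+1) = S(p) + ((p^2 + 5p + 7)(p + 3)!) = ((p + 1)(p + 3)! - 6) + ((p^2 + 5p + 7)(p + 3)!).
Simplifying, S(p+1) = ((p+1) + 1)((p+1) + 3)! - 6,
which is the closed form with n = p+1.
This completes the induction.

S(n) = (n + 1)(n + 3)! - 6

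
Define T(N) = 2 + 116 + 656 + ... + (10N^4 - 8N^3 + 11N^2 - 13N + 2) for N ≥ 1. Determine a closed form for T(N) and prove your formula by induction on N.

T(N) = N(2N^4 + 3N^3 + 3N^2 - 3N - 3)

We claim T(N) = N(2N^4 + 3N^3 + 3N^2 - 3N - 3) for all N ≥ 1.
Base case (N = 1): T(1) = 2, and the closed form gives 2. They agree.
Inductive step: suppose the statement holds for some i ≥ 1, so T(i) = i(2i^4 + 3i^3 + 3i^2 - 3i - 3).
Then T(i+1) = T(i) + (10i^4 + 32i^3 + 47i^2 + 25i + 2) = (i(2i^4 + 3i^3 + 3i^2 - 3i - 3)) + (10i^4 + 32i^3 + 47i^2 + 25i + 2).
Simplifying, T(i+1) = (i + 1)(2i^4 + 11i^3 + 24i^2 + 20i + 2) = (i+1)(2(i+1)^4 + 3(i+1)^3 + 3(i+1)^2 - 3(i+1) - 3),
which is the closed form with N = i+1.
By the principle of mathematical induction, the result holds for all N ≥ 1.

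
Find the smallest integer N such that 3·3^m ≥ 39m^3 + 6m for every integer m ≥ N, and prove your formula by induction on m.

At m = 8: 19683 < 20016, so the inequality fails and N ≥ 9. We prove 3·3^m ≥ 39m^3 + 6m for all m ≥ 9.
Base step (m = 9): 3·3^m = 59049 and 39m^3 + 6m = 28485, so 59049 ≥ 28485.
For the inductive step, assume it holds for an arbitrary r ≥ 9, so 3·3^r ≥ 39r^3 + 6r.
Then 3·3^(r + 1) = 3·(3·3^r) ≥ 3·(39r^3 + 6r).
Also, for r ≥ 9 we have 3·(39r^3 + 6r) ≥ 39(r+1)^3 + 6(r+1), since 3·(39r^3 + 6r) − (39(r+1)^3 + 6(r+1)) = 78r^3 - 117r^2 - 105r - 45, which is nonnegative for all r ≥ 9.
Combining, 3·3^(r + 1) ≥ 39(r+1)^3 + 6(r+1).
Hence, by induction on m, the claim holds for every m ≥ 9.
Hence the smallest such N is 9.

N = 9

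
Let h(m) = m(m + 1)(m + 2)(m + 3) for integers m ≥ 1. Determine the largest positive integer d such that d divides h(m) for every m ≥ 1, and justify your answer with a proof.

Computing the first values: h(1) = 24 and h(2) = 120; gcd(24, 120) = 24, so d ≤ 24.
We prove 24 | m(m + 1)(m + 2)(m + 3) for all m ≥ 1 by induction on m.
Base step (m = 1): h(1) = 24 = 24·(1), so 24 | h(1).
Inductive step: assume the claim holds for m = p, i.e. 24 | h(p). Then
h(p+1) − h(p) = (p+1)·(p+2)·(p+3)·(p+4) − p·(p+1)·(p+2)·(p+3) = (p+1)·(p+2)·(p+3)·[(p+4) − p] = 4·(p+1)·(p+2)·(p+3). The product of 3 consecutive integers is divisible by (3)! = 6, so h(p+1) − h(p) is divisible by 4·6 = 24. By the inductive hypothesis 24 | h(p), hence 24 | h(p+1).
This completes the induction.
Therefore the largest such d is 24.

d = 24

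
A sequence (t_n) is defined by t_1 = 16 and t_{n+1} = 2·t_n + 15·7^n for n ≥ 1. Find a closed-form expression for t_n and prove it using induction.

Computing the first terms: t_1 = 16, t_2 = 137, t_3 = 1009. This suggests t_n = -5·2^(n - 1) + 3·7^n.
When n = 1: the formula gives 16 = 16 = t_1.
Suppose the result is true for n = r, so t_r = -5·2^(r - 1) + 3·7^r.
Then t_{r+1} = 2·t_r + 15·7^r = 2·(-5·2^(r - 1) + 3·7^r) + 15·7^r = -5·2^r + 3·7^(r + 1) = -5·2^((r+1) - 1) + 3·7^(r+1),
which is the claimed formula at n = r+1.
By induction, the statement is established for all n ≥ 1.

t_n = -5·2^(n - 1) + 3·7^n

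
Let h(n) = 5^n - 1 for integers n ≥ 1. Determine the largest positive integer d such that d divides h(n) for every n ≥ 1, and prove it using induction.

Computing the first values: h(1) = 4 and h(2) = 24; gcd(4, 24) = 4, so d ≤ 4.
We prove 4 | 5^n - 1 for all n ≥ 1 by induction on n.
For the base case n = 1: h(1) = 4 = 4·(1), so 4 | h(1).
Inductive step: suppose the statement holds for some m ≥ 1, i.e. 4 | h(m). Then
5^{m+1} − 1^{m+1} = 5·5^m − 1·1^m = 5·(5^m − 1^m) + (4)·1^m. The first term is divisible by 4 by the inductive hypothesis, and the second term (4)·1^m is divisible by 4 since 4 | 4. Hence 4 | h(m+1).
By the principle of mathematical induction, the result holds for all n ≥ 1.
Therefore the largest such d is 4.

d = 4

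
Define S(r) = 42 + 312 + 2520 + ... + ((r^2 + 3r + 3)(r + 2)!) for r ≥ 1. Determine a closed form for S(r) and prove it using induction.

S(r) = (r + 1)(r + 3)! - 6

We claim S(r) = (r + 1)(r + 3)! - 6 for all r ≥ 1.
For the base case r = 1: S(1) = 42, and the closed form gives 42. They agree.
For the inductive step, assume it holds for an arbitrary k ≥ 1, so S(k) = (k + 1)(k + 3)! - 6.
Then S(k+1) = S(k) + ((k^2 + 5k + 7)(k + 3)!) = ((k + 1)(k + 3)! - 6) + ((k^2 + 5k + 7)(k + 3)!).
Simplifying, S(k+1) = ((k+1) + 1)((k+1) + 3)! - 6,
which is the closed form with r = k+1.
Hence, by induction on r, the claim holds for every r ≥ 1.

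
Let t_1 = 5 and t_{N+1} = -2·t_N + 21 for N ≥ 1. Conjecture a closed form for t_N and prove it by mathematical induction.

t_N = (-2)^N + 7

Computing the first terms: t_1 = 5, t_2 = 11, t_3 = -1. This suggests t_N = (-2)^N + 7.
For the base case N = 1: the formula gives 5 = 5 = t_1.
Inductive step: suppose the statement holds for some p ≥ 1, so t_p = (-2)^p + 7.
Then t_{p+1} = -2·t_p + 21 = -2·((-2)^p + 7) + 21 = (-2)^(p + 1) + 7,
which is the claimed formula at N = p+1.
By the principle of mathematical induction, the result holds for all N ≥ 1.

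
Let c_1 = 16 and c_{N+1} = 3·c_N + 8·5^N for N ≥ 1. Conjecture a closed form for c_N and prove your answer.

Computing the first terms: c_1 = 16, c_2 = 88, c_3 = 464. This suggests c_N = -4·3^(N - 1) + 4·5^N.
When N = 1: the formula gives 16 = 16 = c_1.
Suppose the result is true for N = j, so c_j = -4·3^(j - 1) + 4·5^j.
Then c_{j+1} = 3·c_j + 8·5^j = 3·(-4·3^(j - 1) + 4·5^j) + 8·5^j = -4·3^j + 4·5^(j + 1) = -4·3^((j+1) - 1) + 4·5^(j+1),
which is the claimed formula at N = j+1.
By the principle of mathematical induction, the result holds for all N ≥ 1.

c_N = -4·3^(N - 1) + 4·5^N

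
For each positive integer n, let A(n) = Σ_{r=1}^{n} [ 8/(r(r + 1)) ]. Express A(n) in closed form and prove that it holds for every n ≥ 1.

We claim A(n) = 8n/(n + 1) for all n ≥ 1.
For the base case n = 1: A(1) = 4, and the closed form gives 4. They agree.
Inductive step: assume the claim holds for n = r, so A(r) = 8r/(r + 1).
Then A(r+1) = A(r) + (8/((r + 1)(r + 2))) = (8r/(r + 1)) + (8/((r + 1)(r + 2))).
Simplifying, A(r+1) = 8(r + 1)/(r + 2) = 8(r+1)/((r+1) + 1),
which is the closed form with n = r+1.
By induction, the statement is established for all n ≥ 1.

A(n) = 8n/(n + 1)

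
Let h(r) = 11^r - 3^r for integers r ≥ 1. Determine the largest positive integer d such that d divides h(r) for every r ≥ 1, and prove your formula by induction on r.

d = 8

Computing the first values: h(1) = 8 and h(2) = 112; gcd(8, 112) = 8, so d ≤ 8.
We prove 8 | 11^r - 3^r for all r ≥ 1 by induction on r.
For the base case r = 1: h(1) = 8 = 8·(1), so 8 | h(1).
Suppose the result is true for r = p, i.e. 8 | h(p). Then
11^{p+1} − 3^{p+1} = 11·11^p − 3·3^p = 11·(11^p − 3^p) + (8)·3^p. The first term is divisible by 8 by the inductive hypothesis, and the second term (8)·3^p is divisible by 8 since 8 | 8. Hence 8 | h(p+1).
By induction, the statement is established for all r ≥ 1.
Therefore the largest such d is 8.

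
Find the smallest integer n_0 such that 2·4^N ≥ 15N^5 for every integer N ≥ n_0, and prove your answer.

n_0 = 10

At N = 9: 524288 < 885735, so the inequality fails and n_0 ≥ 10. We prove 2·4^N ≥ 15N^5 for all N ≥ 10.
Base case (N = 10): 2·4^N = 2097152 and 15N^5 = 1500000, so 2097152 ≥ 1500000.
For the inductive step, assume it holds for an arbitrary i ≥ 10, so 2·4^i ≥ 15i^5.
Then 2·4^(i + 1) = 4·(2·4^i) ≥ 4·(15i^5).
Also, for i ≥ 10 we have 4·(15i^5) ≥ 15(i+1)^5, since 4 ≥ (1 + 1/i)^5 for all i ≥ 10.
Combining, 2·4^(i + 1) ≥ 15(i+1)^5.
Hence, by induction on N, the claim holds for every N ≥ 10.
Hence the smallest such n_0 is 10.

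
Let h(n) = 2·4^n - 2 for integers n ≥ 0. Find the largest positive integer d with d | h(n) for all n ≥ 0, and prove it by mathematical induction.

Computing the first values: h(0) = 0 and h(1) = 6; gcd(0, 6) = 6, so d ≤ 6.
We prove 6 | 2·4^n - 2 for all n ≥ 0 by induction on n.
Base step (n = 0): h(0) = 0 = 6·(0), so 6 | h(0).
For the inductive step, assume it holds for an arbitrary i ≥ 0, i.e. 6 | h(i). Then
h(i+1) = 2·4^(i+1) - 2 = 4·(2·4^i - 2) + 6 = 4·h(i) + 6. The first term is divisible by 6 by the inductive hypothesis, and 6 is divisible by 6. Hence 6 | h(i+1).
By the principle of mathematical induction, the result holds for all n ≥ 0.
Therefore the largest such d is 6.

d = 6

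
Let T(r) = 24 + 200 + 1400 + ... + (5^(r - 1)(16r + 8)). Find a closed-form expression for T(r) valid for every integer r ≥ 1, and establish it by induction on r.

T(r) = 5^r(4r + 1) - 1

We claim T(r) = 5^r(4r + 1) - 1 for all r ≥ 1.
For the base case r = 1: T(1) = 24, and the closed form gives 24. They agree.
Suppose the result is true for r = p, so T(p) = 5^p(4p + 1) - 1.
Then T(p+1) = T(p) + (5^p(16p + 24)) = (5^p(4p + 1) - 1) + (5^p(16p + 24)).
Simplifying, T(p+1) = 20·5^p·p + 25·5^p - 1 = 5^(p+1)(4(p+1) + 1) - 1,
which is the closed form with r = p+1.
By the principle of mathematical induction, the result holds for all r ≥ 1.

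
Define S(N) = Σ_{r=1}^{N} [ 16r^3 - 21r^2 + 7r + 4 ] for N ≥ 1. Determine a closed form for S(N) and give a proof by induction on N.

We claim S(N) = N(4N^3 + N^2 - 3N + 4) for all N ≥ 1.
Base step (N = 1): S(1) = 6, and the closed form gives 6. They agree.
Inductive step: assume the claim holds for N = r, so S(r) = r(4r^3 + r^2 - 3r + 4).
Then S(r+1) = S(r) + (16r^3 + 27r^2 + 13r + 6) = (r(4r^3 + r^2 - 3r + 4)) + (16r^3 + 27r^2 + 13r + 6).
Simplifying, S(r+1) = (r + 1)(4r^3 + 13r^2 + 11r + 6) = (r+1)(4(r+1)^3 + (r+1)^2 - 3(r+1) + 4),
which is the closed form with N = r+1.
Hence, by induction on N, the claim holds for every N ≥ 1.

S(N) = N(4N^3 + N^2 - 3N + 4)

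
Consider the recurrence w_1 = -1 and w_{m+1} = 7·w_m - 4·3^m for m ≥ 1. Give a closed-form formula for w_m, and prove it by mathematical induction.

w_m = 3^m - 4·7^(m - 1)

Computing the first terms: w_1 = -1, w_2 = -19, w_3 = -169. This suggests w_m = 3^m - 4·7^(m - 1).
For the base case m = 1: the formula gives -1 = -1 = w_1.
Inductive step: suppose the statement holds for some j ≥ 1, so w_j = 3^j - 4·7^(j - 1).
Then w_{j+1} = 7·w_j - 4·3^j = 7·(3^j - 4·7^(j - 1)) - 4·3^j = 3^(j + 1) - 4·7^j = 3^(j+1) - 4·7^((j+1) - 1),
which is the claimed formula at m = j+1.
By induction, the statement is established for all m ≥ 1.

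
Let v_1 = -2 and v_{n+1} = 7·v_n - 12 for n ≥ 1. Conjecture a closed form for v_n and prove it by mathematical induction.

v_n = -4·7^(n - 1) + 2

Computing the first terms: v_1 = -2, v_2 = -26, v_3 = -194. This suggests v_n = -4·7^(n - 1) + 2.
Base case (n = 1): the formula gives -2 = -2 = v_1.
Inductive step: suppose the statement holds for some r ≥ 1, so v_r = -4·7^(r - 1) + 2.
Then v_{r+1} = 7·v_r - 12 = 7·(-4·7^(r - 1) + 2) - 12 = -4·7^r + 2 = -4·7^((r+1) - 1) + 2,
which is the claimed formula at n = r+1.
This completes the induction.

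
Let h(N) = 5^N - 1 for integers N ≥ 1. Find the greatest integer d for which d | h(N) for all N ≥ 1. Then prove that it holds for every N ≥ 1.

d = 4

Computing the first values: h(1) = 4 and h(2) = 24; gcd(4, 24) = 4, so d ≤ 4.
We prove 4 | 5^N - 1 for all N ≥ 1 by induction on N.
When N = 1: h(1) = 4 = 4·(1), so 4 | h(1).
Inductive step: assume the claim holds for N = r, i.e. 4 | h(r). Then
5^{r+1} − 1^{r+1} = 5·5^r − 1·1^r = 5·(5^r − 1^r) + (4)·1^r. The first term is divisible by 4 by the inductive hypothesis, and the second term (4)·1^r is divisible by 4 since 4 | 4. Hence 4 | h(r+1).
By induction, the statement is established for all N ≥ 1.
Therefore the largest such d is 4.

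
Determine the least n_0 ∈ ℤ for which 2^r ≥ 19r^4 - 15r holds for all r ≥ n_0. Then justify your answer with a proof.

At r = 22: 4194304 < 4450534, so the inequality fails and n_0 ≥ 23. We prove 2^r ≥ 19r^4 - 15r for all r ≥ 23.
Base step (r = 23): 2^r = 8388608 and 19r^4 - 15r = 5316634, so 8388608 ≥ 5316634.
Suppose the result is true for r = j, so 2^j ≥ 19j^4 - 15j.
Then 2^(j + 1) = 2·(2^j) ≥ 2·(19j^4 - 15j).
Also, for j ≥ 23 we have 2·(19j^4 - 15j) ≥ 19(j+1)^4 - 15(j+1), since 2·(19j^4 - 15j) − (19(j+1)^4 - 15(j+1)) = 19j^4 - 76j^3 - 114j^2 - 91j - 4, which is nonnegative for all j ≥ 23.
Combining, 2^(j + 1) ≥ 19(j+1)^4 - 15(j+1).
By induction, the statement is established for all r ≥ 23.
Hence the smallest such n_0 is 23.

n_0 = 23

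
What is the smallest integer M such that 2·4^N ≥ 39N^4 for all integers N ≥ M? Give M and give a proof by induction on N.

M = 9

At N = 8: 131072 < 159744, so the inequality fails and M ≥ 9. We prove 2·4^N ≥ 39N^4 for all N ≥ 9.
Base case (N = 9): 2·4^N = 524288 and 39N^4 = 255879, so 524288 ≥ 255879.
For the inductive step, assume it holds for an arbitrary j ≥ 9, so 2·4^j ≥ 39j^4.
Then 2·4^(j + 1) = 4·(2·4^j) ≥ 4·(39j^4).
Also, for j ≥ 9 we have 4·(39j^4) ≥ 39(j+1)^4, since 4 ≥ (1 + 1/j)^4 for all j ≥ 9.
Combining, 2·4^(j + 1) ≥ 39(j+1)^4.
By the principle of mathematical induction, the result holds for all N ≥ 9.
Hence the smallest such M is 9.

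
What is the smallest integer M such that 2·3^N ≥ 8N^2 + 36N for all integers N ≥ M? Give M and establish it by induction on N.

M = 5

At N = 4: 162 < 272, so the inequality fails and M ≥ 5. We prove 2·3^N ≥ 8N^2 + 36N for all N ≥ 5.
Base step (N = 5): 2·3^N = 486 and 8N^2 + 36N = 380, so 486 ≥ 380.
Suppose the result is true for N = j, so 2·3^j ≥ 8j^2 + 36j.
Then 2·3^(j + 1) = 3·(2·3^j) ≥ 3·(8j^2 + 36j).
Also, for j ≥ 5 we have 3·(8j^2 + 36j) ≥ 8(j+1)^2 + 36(j+1), since 3·(8j^2 + 36j) − (8(j+1)^2 + 36(j+1)) = 16j^2 + 56j - 44, which is nonnegative for all j ≥ 5.
Combining, 2·3^(j + 1) ≥ 8(j+1)^2 + 36(j+1).
Hence, by induction on N, the claim holds for every N ≥ 5.
Hence the smallest such M is 5.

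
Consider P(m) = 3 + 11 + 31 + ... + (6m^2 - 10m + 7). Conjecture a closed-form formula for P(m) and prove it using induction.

P(m) = m(2m^2 - 2m + 3)

We claim P(m) = m(2m^2 - 2m + 3) for all m ≥ 1.
Base step (m = 1): P(1) = 3, and the closed form gives 3. They agree.
Inductive step: suppose the statement holds for some r ≥ 1, so P(r) = r(2r^2 - 2r + 3).
Then P(r+1) = P(r) + (6r^2 + 2r + 3) = (r(2r^2 - 2r + 3)) + (6r^2 + 2r + 3).
Simplifying, P(r+1) = (r + 1)(2r^2 + 2r + 3) = (r+1)(2(r+1)^2 - 2(r+1) + 3),
which is the closed form with m = r+1.
This completes the induction.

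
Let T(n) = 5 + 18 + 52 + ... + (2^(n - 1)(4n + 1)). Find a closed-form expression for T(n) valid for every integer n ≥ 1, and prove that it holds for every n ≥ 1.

T(n) = 2^n(4n - 3) + 3

We claim T(n) = 2^n(4n - 3) + 3 for all n ≥ 1.
Base case (n = 1): T(1) = 5, and the closed form gives 5. They agree.
Suppose the result is true for n = m, so T(m) = 2^m(4m - 3) + 3.
Then T(m+1) = T(m) + (2^m(4m + 5)) = (2^m(4m - 3) + 3) + (2^m(4m + 5)).
Simplifying, T(m+1) = 2^(m + 1) + 2^(m + 3)m + 3 = 2^(m+1)(4(m+1) - 3) + 3,
which is the closed form with n = m+1.
This completes the induction.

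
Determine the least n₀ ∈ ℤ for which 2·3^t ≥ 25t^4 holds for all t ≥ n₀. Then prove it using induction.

At t = 11: 354294 < 366025, so the inequality fails and n₀ ≥ 12. We prove 2·3^t ≥ 25t^4 for all t ≥ 12.
When t = 12: 2·3^t = 1062882 and 25t^4 = 518400, so 1062882 ≥ 518400.
Suppose the result is true for t = k, so 2·3^k ≥ 25k^4.
Then 2·3^(k + 1) = 3·(2·3^k) ≥ 3·(25k^4).
Also, for k ≥ 12 we have 3·(25k^4) ≥ 25(k+1)^4, since 3 ≥ (1 + 1/k)^4 for all k ≥ 12.
Combining, 2·3^(k + 1) ≥ 25(k+1)^4.
Hence, by induction on t, the claim holds for every t ≥ 12.
Hence the smallest such n₀ is 12.

n₀ = 12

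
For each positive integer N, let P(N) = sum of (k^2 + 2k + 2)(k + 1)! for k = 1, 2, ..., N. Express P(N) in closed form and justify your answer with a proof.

P(N) = (N + 1)(N + 2)! - 2

We claim P(N) = (N + 1)(N + 2)! - 2 for all N ≥ 1.
For the base case N = 1: P(1) = 10, and the closed form gives 10. They agree.
Inductive step: suppose the statement holds for some k ≥ 1, so P(k) = (k + 1)(k + 2)! - 2.
Then P(k+1) = P(k) + ((k^2 + 4k + 5)(k + 2)!) = ((k + 1)(k + 2)! - 2) + ((k^2 + 4k + 5)(k + 2)!).
Simplifying, P(k+1) = ((k+1) + 1)((k+1) + 2)! - 2,
which is the closed form with N = k+1.
Hence, by induction on N, the claim holds for every N ≥ 1.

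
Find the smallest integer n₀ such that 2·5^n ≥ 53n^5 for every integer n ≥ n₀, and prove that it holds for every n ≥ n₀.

At n = 8: 781250 < 1736704, so the inequality fails and n₀ ≥ 9. We prove 2·5^n ≥ 53n^5 for all n ≥ 9.
Base step (n = 9): 2·5^n = 3906250 and 53n^5 = 3129597, so 3906250 ≥ 3129597.
Suppose the result is true for n = p, so 2·5^p ≥ 53p^5.
Then 2·5^(p + 1) = 5·(2·5^p) ≥ 5·(53p^5).
Also, for p ≥ 9 we have 5·(53p^5) ≥ 53(p+1)^5, since 5 ≥ (1 + 1/p)^5 for all p ≥ 9.
Combining, 2·5^(p + 1) ≥ 53(p+1)^5.
Hence, by induction on n, the claim holds for every n ≥ 9.
Hence the smallest such n₀ is 9.

n₀ = 9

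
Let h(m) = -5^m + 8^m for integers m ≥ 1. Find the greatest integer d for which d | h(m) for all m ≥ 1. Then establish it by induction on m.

d = 3

Computing the first values: h(1) = 3 and h(2) = 39; gcd(3, 39) = 3, so d ≤ 3.
We prove 3 | -5^m + 8^m for all m ≥ 1 by induction on m.
Base case (m = 1): h(1) = 3 = 3·(1), so 3 | h(1).
For the inductive step, assume it holds for an arbitrary r ≥ 1, i.e. 3 | h(r). Then
8^{r+1} − 5^{r+1} = 8·8^r − 5·5^r = 8·(8^r − 5^r) + (3)·5^r. The first term is divisible by 3 by the inductive hypothesis, and the second term (3)·5^r is divisible by 3 since 3 | 3. Hence 3 | h(r+1).
This completes the induction.
Therefore the largest such d is 3.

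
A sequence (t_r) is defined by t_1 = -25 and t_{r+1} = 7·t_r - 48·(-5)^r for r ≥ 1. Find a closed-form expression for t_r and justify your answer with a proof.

Computing the first terms: t_1 = -25, t_2 = 65, t_3 = -745. This suggests t_r = 4(-5)^r - 5·7^(r - 1).
For the base case r = 1: the formula gives -25 = -25 = t_1.
For the inductive step, assume it holds for an arbitrary k ≥ 1, so t_k = 4(-5)^k - 5·7^(k - 1).
Then t_{k+1} = 7·t_k - 48·(-5)^k = 7·(4(-5)^k - 5·7^(k - 1)) - 48·(-5)^k = 4(-5)^(k + 1) - 5·7^k = 4(-5)^(k+1) - 5·7^((k+1) - 1),
which is the claimed formula at r = k+1.
This completes the induction.

t_r = 4(-5)^r - 5·7^(r - 1)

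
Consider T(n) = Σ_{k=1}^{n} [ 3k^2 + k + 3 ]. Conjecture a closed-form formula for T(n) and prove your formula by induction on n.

We claim T(n) = n(n^2 + 2n + 4) for all n ≥ 1.
Base step (n = 1): T(1) = 7, and the closed form gives 7. They agree.
Inductive step: assume the claim holds for n = k, so T(k) = k(k^2 + 2k + 4).
Then T(k+1) = T(k) + (k + 3(k + 1)^2 + 4) = (k(k^2 + 2k + 4)) + (k + 3(k + 1)^2 + 4).
Simplifying, T(k+1) = (k + 1)(k^2 + 4k + 7) = (k+1)((k+1)^2 + 2(k+1) + 4),
which is the closed form with n = k+1.
This completes the induction.

T(n) = n(n^2 + 2n + 4)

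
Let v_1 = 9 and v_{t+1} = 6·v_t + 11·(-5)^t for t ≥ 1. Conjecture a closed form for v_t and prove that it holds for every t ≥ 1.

v_t = -(-5)^t + 4·6^(t - 1)

Computing the first terms: v_1 = 9, v_2 = -1, v_3 = 269. This suggests v_t = -(-5)^t + 4·6^(t - 1).
Base step (t = 1): the formula gives 9 = 9 = v_1.
Suppose the result is true for t = j, so v_j = -(-5)^j + 4·6^(j - 1).
Then v_{j+1} = 6·v_j + 11·(-5)^j = 6·(-(-5)^j + 4·6^(j - 1)) + 11·(-5)^j = -(-5)^(j + 1) + 4·6^j = -(-5)^(j+1) + 4·6^((j+1) - 1),
which is the claimed formula at t = j+1.
By the principle of mathematical induction, the result holds for all t ≥ 1.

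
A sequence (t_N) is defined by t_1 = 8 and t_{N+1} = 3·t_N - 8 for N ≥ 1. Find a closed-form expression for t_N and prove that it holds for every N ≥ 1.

Computing the first terms: t_1 = 8, t_2 = 16, t_3 = 40. This suggests t_N = 4·3^(N - 1) + 4.
For the base case N = 1: the formula gives 8 = 8 = t_1.
Inductive step: assume the claim holds for N = p, so t_p = 4·3^(p - 1) + 4.
Then t_{p+1} = 3·t_p - 8 = 3·(4·3^(p - 1) + 4) - 8 = 4·3^p + 4 = 4·3^((p+1) - 1) + 4,
which is the claimed formula at N = p+1.
Hence, by induction on N, the claim holds for every N ≥ 1.

t_N = 4·3^(N - 1) + 4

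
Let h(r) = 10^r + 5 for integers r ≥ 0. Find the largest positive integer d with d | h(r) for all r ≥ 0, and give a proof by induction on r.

d = 3

Computing the first values: h(0) = 6 and h(1) = 15; gcd(6, 15) = 3, so d ≤ 3.
We prove 3 | 10^r + 5 for all r ≥ 0 by induction on r.
Base step (r = 0): h(0) = 6 = 3·(2), so 3 | h(0).
Inductive step: assume the claim holds for r = p, i.e. 3 | h(p). Then
h(p+1) = 10^(p+1) + 5 = 10·(10^p + 5) - 45 = 10·h(p) - 45. The first term is divisible by 3 by the inductive hypothesis, and -45 is divisible by 3. Hence 3 | h(p+1).
This completes the induction.
Therefore the largest such d is 3.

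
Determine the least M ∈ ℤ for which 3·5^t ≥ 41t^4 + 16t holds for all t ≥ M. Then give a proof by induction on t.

M = 7

At t = 6: 46875 < 53232, so the inequality fails and M ≥ 7. We prove 3·5^t ≥ 41t^4 + 16t for all t ≥ 7.
For the base case t = 7: 3·5^t = 234375 and 41t^4 + 16t = 98553, so 234375 ≥ 98553.
For the inductive step, assume it holds for an arbitrary i ≥ 7, so 3·5^i ≥ 41i^4 + 16i.
Then 3·5^(i + 1) = 5·(3·5^i) ≥ 5·(41i^4 + 16i).
Also, for i ≥ 7 we have 5·(41i^4 + 16i) ≥ 41(i+1)^4 + 16(i+1), since 5·(41i^4 + 16i) − (41(i+1)^4 + 16(i+1)) = 164i^4 - 164i^3 - 246i^2 - 100i - 57, which is nonnegative for all i ≥ 7.
Combining, 3·5^(i + 1) ≥ 41(i+1)^4 + 16(i+1).
Hence, by induction on t, the claim holds for every t ≥ 7.
Hence the smallest such M is 7.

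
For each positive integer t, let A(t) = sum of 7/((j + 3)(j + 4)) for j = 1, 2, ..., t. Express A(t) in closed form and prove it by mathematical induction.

A(t) = 7t/(4(t + 4))

We claim A(t) = 7t/(4(t + 4)) for all t ≥ 1.
Base step (t = 1): A(1) = 7/20, and the closed form gives 7/20. They agree.
Inductive step: assume the claim holds for t = j, so A(j) = 7j/(4(j + 4)).
Then A(j+1) = A(j) + (7/((j + 4)(j + 5))) = (7j/(4(j + 4))) + (7/((j + 4)(j + 5))).
Simplifying, A(j+1) = 7(j + 1)/(4(j + 5)) = 7(j+1)/(4((j+1) + 4)),
which is the closed form with t = j+1.
By the principle of mathematical induction, the result holds for all t ≥ 1.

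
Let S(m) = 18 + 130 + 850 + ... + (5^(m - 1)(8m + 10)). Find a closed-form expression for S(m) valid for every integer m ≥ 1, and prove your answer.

We claim S(m) = 2·5^m(m + 1) - 2 for all m ≥ 1.
For the base case m = 1: S(1) = 18, and the closed form gives 18. They agree.
For the inductive step, assume it holds for an arbitrary r ≥ 1, so S(r) = 2·5^r(r + 1) - 2.
Then S(r+1) = S(r) + (5^r(8r + 18)) = (2·5^r(r + 1) - 2) + (5^r(8r + 18)).
Simplifying, S(r+1) = 10·5^r·r + 20·5^r - 2 = 2·5^(r+1)((r+1) + 1) - 2,
which is the closed form with m = r+1.
By induction, the statement is established for all m ≥ 1.

S(m) = 2·5^m(m + 1) - 2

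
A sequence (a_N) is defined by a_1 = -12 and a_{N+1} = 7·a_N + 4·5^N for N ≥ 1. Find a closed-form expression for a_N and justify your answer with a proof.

Computing the first terms: a_1 = -12, a_2 = -64, a_3 = -348. This suggests a_N = -2·5^N - 2·7^(N - 1).
For the base case N = 1: the formula gives -12 = -12 = a_1.
For the inductive step, assume it holds for an arbitrary m ≥ 1, so a_m = -2·5^m - 2·7^(m - 1).
Then a_{m+1} = 7·a_m + 4·5^m = 7·(-2·5^m - 2·7^(m - 1)) + 4·5^m = -2·5^(m + 1) - 2·7^m = -2·5^(m+1) - 2·7^((m+1) - 1),
which is the claimed formula at N = m+1.
This completes the induction.

a_N = -2·5^N - 2·7^(N - 1)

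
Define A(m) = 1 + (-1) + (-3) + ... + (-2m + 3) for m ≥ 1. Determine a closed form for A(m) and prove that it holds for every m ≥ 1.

We claim A(m) = -m(m - 2) for all m ≥ 1.
Base step (m = 1): A(1) = 1, and the closed form gives 1. They agree.
For the inductive step, assume it holds for an arbitrary k ≥ 1, so A(k) = k(-k + 2).
Then A(k+1) = A(k) + (-2k + 1) = (k(-k + 2)) + (-2k + 1).
Simplifying, A(k+1) = -(k - 1)(k + 1) = -(k+1)((k+1) - 2),
which is the closed form with m = k+1.
By the principle of mathematical induction, the result holds for all m ≥ 1.

A(m) = -m(m - 2)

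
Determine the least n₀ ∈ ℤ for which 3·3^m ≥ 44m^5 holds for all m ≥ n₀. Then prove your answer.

n₀ = 15

At m = 14: 14348907 < 23664256, so the inequality fails and n₀ ≥ 15. We prove 3·3^m ≥ 44m^5 for all m ≥ 15.
When m = 15: 3·3^m = 43046721 and 44m^5 = 33412500, so 43046721 ≥ 33412500.
For the inductive step, assume it holds for an arbitrary j ≥ 15, so 3·3^j ≥ 44j^5.
Then 3·3^(j + 1) = 3·(3·3^j) ≥ 3·(44j^5).
Also, for j ≥ 15 we have 3·(44j^5) ≥ 44(j+1)^5, since 3 ≥ (1 + 1/j)^5 for all j ≥ 15.
Combining, 3·3^(j + 1) ≥ 44(j+1)^5.
This completes the induction.
Hence the smallest such n₀ is 15.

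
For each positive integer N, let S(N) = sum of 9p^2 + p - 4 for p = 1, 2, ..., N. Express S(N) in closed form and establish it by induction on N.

We claim S(N) = N(N + 2)(3N - 1) for all N ≥ 1.
When N = 1: S(1) = 6, and the closed form gives 6. They agree.
Inductive step: assume the claim holds for N = p, so S(p) = p(3p^2 + 5p - 2).
Then S(p+1) = S(p) + (p + 9(p + 1)^2 - 3) = (p(3p^2 + 5p - 2)) + (p + 9(p + 1)^2 - 3).
Simplifying, S(p+1) = (p + 1)(p + 3)(3p + 2) = (p+1)((p+1) + 2)(3(p+1) - 1),
which is the closed form with N = p+1.
This completes the induction.

S(N) = N(N + 2)(3N - 1)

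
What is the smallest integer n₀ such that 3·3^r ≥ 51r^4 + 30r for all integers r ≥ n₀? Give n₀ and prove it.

At r = 11: 531441 < 747021, so the inequality fails and n₀ ≥ 12. We prove 3·3^r ≥ 51r^4 + 30r for all r ≥ 12.
Base case (r = 12): 3·3^r = 1594323 and 51r^4 + 30r = 1057896, so 1594323 ≥ 1057896.
Suppose the result is true for r = i, so 3·3^i ≥ 51i^4 + 30i.
Then 3·3^(i + 1) = 3·(3·3^i) ≥ 3·(51i^4 + 30i).
Also, for i ≥ 12 we have 3·(51i^4 + 30i) ≥ 51(i+1)^4 + 30(i+1), since 3·(51i^4 + 30i) − (51(i+1)^4 + 30(i+1)) = 102i^4 - 204i^3 - 306i^2 - 144i - 81, which is nonnegative for all i ≥ 12.
Combining, 3·3^(i + 1) ≥ 51(i+1)^4 + 30(i+1).
By the principle of mathematical induction, the result holds for all r ≥ 12.
Hence the smallest such n₀ is 12.

n₀ = 12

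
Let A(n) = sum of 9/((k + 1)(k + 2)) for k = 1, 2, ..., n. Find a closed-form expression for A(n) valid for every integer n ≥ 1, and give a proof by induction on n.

A(n) = 9n/(2(n + 2))

We claim A(n) = 9n/(2(n + 2)) for all n ≥ 1.
For the base case n = 1: A(1) = 3/2, and the closed form gives 3/2. They agree.
Inductive step: suppose the statement holds for some k ≥ 1, so A(k) = 9k/(2(k + 2)).
Then A(k+1) = A(k) + (9/((k + 2)(k + 3))) = (9k/(2(k + 2))) + (9/((k + 2)(k + 3))).
Simplifying, A(k+1) = 9(k + 1)/(2(k + 3)) = 9(k+1)/(2((k+1) + 2)),
which is the closed form with n = k+1.
By the principle of mathematical induction, the result holds for all n ≥ 1.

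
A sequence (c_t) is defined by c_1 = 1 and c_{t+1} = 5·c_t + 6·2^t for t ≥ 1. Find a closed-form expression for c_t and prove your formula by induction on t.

c_t = -2^(t + 1) + 5^t

Computing the first terms: c_1 = 1, c_2 = 17, c_3 = 109. This suggests c_t = -2^(t + 1) + 5^t.
Base step (t = 1): the formula gives 1 = 1 = c_1.
Suppose the result is true for t = p, so c_p = -2^(p + 1) + 5^p.
Then c_{p+1} = 5·c_p + 6·2^p = 5·(-2^(p + 1) + 5^p) + 6·2^p = -2^(p + 2) + 5^(p + 1) = -2^((p+1) + 1) + 5^(p+1),
which is the claimed formula at t = p+1.
This completes the induction.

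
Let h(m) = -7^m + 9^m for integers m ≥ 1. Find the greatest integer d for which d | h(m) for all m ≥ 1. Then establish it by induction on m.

d = 2

Computing the first values: h(1) = 2 and h(2) = 32; gcd(2, 32) = 2, so d ≤ 2.
We prove 2 | -7^m + 9^m for all m ≥ 1 by induction on m.
Base case (m = 1): h(1) = 2 = 2·(1), so 2 | h(1).
Inductive step: suppose the statement holds for some k ≥ 1, i.e. 2 | h(k). Then
9^{k+1} − 7^{k+1} = 9·9^k − 7·7^k = 9·(9^k − 7^k) + (2)·7^k. The first term is divisible by 2 by the inductive hypothesis, and the second term (2)·7^k is divisible by 2 since 2 | 2. Hence 2 | h(k+1).
By induction, the statement is established for all m ≥ 1.
Therefore the largest such d is 2.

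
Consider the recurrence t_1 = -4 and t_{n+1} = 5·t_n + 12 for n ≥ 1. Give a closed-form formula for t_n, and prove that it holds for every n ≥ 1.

t_n = -5^(n - 1) - 3

Computing the first terms: t_1 = -4, t_2 = -8, t_3 = -28. This suggests t_n = -5^(n - 1) - 3.
For the base case n = 1: the formula gives -4 = -4 = t_1.
Inductive step: suppose the statement holds for some j ≥ 1, so t_j = -5^(j - 1) - 3.
Then t_{j+1} = 5·t_j + 12 = 5·(-5^(j - 1) - 3) + 12 = -5^j - 3 = -5^((j+1) - 1) - 3,
which is the claimed formula at n = j+1.
By the principle of mathematical induction, the result holds for all n ≥ 1.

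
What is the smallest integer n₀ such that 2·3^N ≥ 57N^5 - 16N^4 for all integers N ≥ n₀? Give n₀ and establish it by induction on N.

At N = 15: 28697814 < 42474375, so the inequality fails and n₀ ≥ 16. We prove 2·3^N ≥ 57N^5 - 16N^4 for all N ≥ 16.
When N = 16: 2·3^N = 86093442 and 57N^5 - 16N^4 = 58720256, so 86093442 ≥ 58720256.
For the inductive step, assume it holds for an arbitrary p ≥ 16, so 2·3^p ≥ 57p^5 - 16p^4.
Then 2·3^(p + 1) = 3·(2·3^p) ≥ 3·(57p^5 - 16p^4).
Also, for p ≥ 16 we have 3·(57p^5 - 16p^4) ≥ 57(p+1)^5 - 16(p+1)^4, since 3·(57p^5 - 16p^4) − (57(p+1)^5 - 16(p+1)^4) = 114p^5 - 317p^4 - 506p^3 - 474p^2 - 221p - 41, which is nonnegative for all p ≥ 16.
Combining, 2·3^(p + 1) ≥ 57(p+1)^5 - 16(p+1)^4.
This completes the induction.
Hence the smallest such n₀ is 16.

n₀ = 16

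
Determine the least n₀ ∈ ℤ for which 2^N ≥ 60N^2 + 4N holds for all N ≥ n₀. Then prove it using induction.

At N = 13: 8192 < 10192, so the inequality fails and n₀ ≥ 14. We prove 2^N ≥ 60N^2 + 4N for all N ≥ 14.
Base case (N = 14): 2^N = 16384 and 60N^2 + 4N = 11816, so 16384 ≥ 11816.
Inductive step: assume the claim holds for N = m, so 2^m ≥ 60m^2 + 4m.
Then 2^(m + 1) = 2·(2^m) ≥ 2·(60m^2 + 4m).
Also, for m ≥ 14 we have 2·(60m^2 + 4m) ≥ 60(m+1)^2 + 4(m+1), since 2·(60m^2 + 4m) − (60(m+1)^2 + 4(m+1)) = 60m^2 - 116m - 64, which is nonnegative for all m ≥ 14.
Combining, 2^(m + 1) ≥ 60(m+1)^2 + 4(m+1).
By induction, the statement is established for all N ≥ 14.
Hence the smallest such n₀ is 14.

n₀ = 14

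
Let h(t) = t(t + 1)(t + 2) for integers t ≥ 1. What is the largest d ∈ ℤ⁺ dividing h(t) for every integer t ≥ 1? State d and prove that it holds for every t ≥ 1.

Computing the first values: h(1) = 6 and h(2) = 24; gcd(6, 24) = 6, so d ≤ 6.
We prove 6 | t(t + 1)(t + 2) for all t ≥ 1 by induction on t.
Base step (t = 1): h(1) = 6 = 6·(1), so 6 | h(1).
Suppose the result is true for t = k, i.e. 6 | h(k). Then
h(k+1) − h(k) = (k+1)·(k+2)·(k+3) − k·(k+1)·(k+2) = (k+1)·(k+2)·[(k+3) − k] = 3·(k+1)·(k+2). The product of 2 consecutive integers is divisible by (2)! = 2, so h(k+1) − h(k) is divisible by 3·2 = 6. By the inductive hypothesis 6 | h(k), hence 6 | h(k+1).
By induction, the statement is established for all t ≥ 1.
Therefore the largest such d is 6.

d = 6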